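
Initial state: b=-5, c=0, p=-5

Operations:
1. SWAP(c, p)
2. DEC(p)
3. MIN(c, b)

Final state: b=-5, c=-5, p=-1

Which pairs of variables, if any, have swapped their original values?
None

Comparing initial and final values:
p: -5 → -1
b: -5 → -5
c: 0 → -5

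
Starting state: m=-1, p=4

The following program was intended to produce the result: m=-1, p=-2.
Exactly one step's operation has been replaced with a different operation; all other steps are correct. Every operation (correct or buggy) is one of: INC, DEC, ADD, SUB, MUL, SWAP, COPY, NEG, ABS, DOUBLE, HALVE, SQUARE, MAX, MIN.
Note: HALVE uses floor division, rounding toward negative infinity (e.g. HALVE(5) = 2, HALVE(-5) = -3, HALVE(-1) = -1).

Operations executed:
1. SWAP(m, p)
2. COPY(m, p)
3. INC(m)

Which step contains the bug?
Step 3

Trace with buggy code:
Initial: m=-1, p=4
After step 1: m=4, p=-1
After step 2: m=-1, p=-1
After step 3: m=0, p=-1
Actual final m=0, p=-1 ≠ expected m=-1, p=-2.
Step 3 is the only position where a single-operation replacement can produce the expected result.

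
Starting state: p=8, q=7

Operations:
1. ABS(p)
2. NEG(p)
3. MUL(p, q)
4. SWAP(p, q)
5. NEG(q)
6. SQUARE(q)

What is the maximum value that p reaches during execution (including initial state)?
8

Values of p at each step:
Initial: p = 8 ← maximum
After step 1: p = 8
After step 2: p = -8
After step 3: p = -56
After step 4: p = 7
After step 5: p = 7
After step 6: p = 7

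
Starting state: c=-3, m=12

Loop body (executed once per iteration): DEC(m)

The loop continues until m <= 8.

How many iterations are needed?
4

Tracing iterations:
Initial: c=-3, m=12
After iteration 1: c=-3, m=11
After iteration 2: c=-3, m=10
After iteration 3: c=-3, m=9
After iteration 4: c=-3, m=8
m <= 8 now holds, so the loop exits after 4 iterations.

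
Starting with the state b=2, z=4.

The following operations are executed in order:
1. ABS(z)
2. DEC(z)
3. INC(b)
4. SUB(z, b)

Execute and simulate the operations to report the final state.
{b: 3, z: 0}

Step-by-step execution:
Initial: b=2, z=4
After step 1 (ABS(z)): b=2, z=4
After step 2 (DEC(z)): b=2, z=3
After step 3 (INC(b)): b=3, z=3
After step 4 (SUB(z, b)): b=3, z=0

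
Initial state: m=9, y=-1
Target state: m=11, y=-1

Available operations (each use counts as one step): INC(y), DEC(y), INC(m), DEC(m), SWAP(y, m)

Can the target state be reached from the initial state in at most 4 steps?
Yes

Path (2 steps): INC(m) → INC(m)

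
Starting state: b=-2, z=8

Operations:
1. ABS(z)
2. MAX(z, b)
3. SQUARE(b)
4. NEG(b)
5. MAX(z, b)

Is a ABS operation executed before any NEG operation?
Yes

First ABS: step 1
First NEG: step 4
Since 1 < 4, ABS comes first.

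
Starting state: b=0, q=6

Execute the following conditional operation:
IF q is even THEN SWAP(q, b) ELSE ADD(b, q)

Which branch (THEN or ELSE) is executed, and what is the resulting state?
Branch: THEN, Final state: b=6, q=0

Evaluating condition: q is even
Condition is True, so THEN branch executes
After SWAP(q, b): b=6, q=0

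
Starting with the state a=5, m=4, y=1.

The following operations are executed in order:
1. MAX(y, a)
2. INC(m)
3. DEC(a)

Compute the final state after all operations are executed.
{a: 4, m: 5, y: 5}

Step-by-step execution:
Initial: a=5, m=4, y=1
After step 1 (MAX(y, a)): a=5, m=4, y=5
After step 2 (INC(m)): a=5, m=5, y=5
After step 3 (DEC(a)): a=4, m=5, y=5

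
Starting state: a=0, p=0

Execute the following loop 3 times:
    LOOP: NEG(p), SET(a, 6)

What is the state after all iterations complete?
a=6, p=0

Iteration trace:
Start: a=0, p=0
After iteration 1: a=6, p=0
After iteration 2: a=6, p=0
After iteration 3: a=6, p=0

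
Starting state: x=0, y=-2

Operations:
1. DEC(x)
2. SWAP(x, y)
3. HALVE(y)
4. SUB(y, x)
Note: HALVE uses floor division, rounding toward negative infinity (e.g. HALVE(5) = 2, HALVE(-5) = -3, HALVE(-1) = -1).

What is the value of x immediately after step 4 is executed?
x = -2

Tracing x through execution:
Initial: x = 0
After step 1 (DEC(x)): x = -1
After step 2 (SWAP(x, y)): x = -2
After step 3 (HALVE(y)): x = -2
After step 4 (SUB(y, x)): x = -2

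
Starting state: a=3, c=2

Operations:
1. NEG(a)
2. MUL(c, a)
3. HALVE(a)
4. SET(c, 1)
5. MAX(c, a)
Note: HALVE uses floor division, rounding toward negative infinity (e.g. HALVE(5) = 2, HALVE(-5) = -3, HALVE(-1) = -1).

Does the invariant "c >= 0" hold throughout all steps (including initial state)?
No, violated after step 2

The invariant is violated after step 2.

State at each step:
Initial: a=3, c=2
After step 1: a=-3, c=2
After step 2: a=-3, c=-6
After step 3: a=-2, c=-6
After step 4: a=-2, c=1
After step 5: a=-2, c=1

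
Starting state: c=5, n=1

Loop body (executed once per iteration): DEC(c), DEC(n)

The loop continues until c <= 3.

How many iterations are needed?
2

Tracing iterations:
Initial: c=5, n=1
After iteration 1: c=4, n=0
After iteration 2: c=3, n=-1
c <= 3 now holds, so the loop exits after 2 iterations.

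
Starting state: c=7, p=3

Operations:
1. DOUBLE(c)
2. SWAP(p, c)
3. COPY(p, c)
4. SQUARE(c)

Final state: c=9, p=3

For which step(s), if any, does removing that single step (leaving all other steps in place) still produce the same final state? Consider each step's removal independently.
Step(s) 1

Testing removal of each single step:
Without step 1: final = c=9, p=3 (same)
Without step 2: final = c=196, p=14 (different)
Without step 3: final = c=9, p=14 (different)
Without step 4: final = c=3, p=3 (different)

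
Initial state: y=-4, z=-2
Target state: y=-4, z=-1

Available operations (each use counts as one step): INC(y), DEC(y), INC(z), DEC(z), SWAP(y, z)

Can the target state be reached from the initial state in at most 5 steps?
Yes

Path (1 step): INC(z)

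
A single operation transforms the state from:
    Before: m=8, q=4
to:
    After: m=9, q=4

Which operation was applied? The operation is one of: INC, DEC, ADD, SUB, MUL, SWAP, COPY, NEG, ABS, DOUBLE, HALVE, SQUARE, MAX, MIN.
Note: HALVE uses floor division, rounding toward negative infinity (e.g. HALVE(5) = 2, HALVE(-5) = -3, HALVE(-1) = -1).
INC(m)

Analyzing the change:
Before: m=8, q=4
After: m=9, q=4
Variable m changed from 8 to 9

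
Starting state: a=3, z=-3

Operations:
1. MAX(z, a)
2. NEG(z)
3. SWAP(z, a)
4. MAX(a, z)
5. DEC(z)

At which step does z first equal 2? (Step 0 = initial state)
Step 5

Tracing z:
Initial: z = -3
After step 1: z = 3
After step 2: z = -3
After step 3: z = 3
After step 4: z = 3
After step 5: z = 2 ← first occurrence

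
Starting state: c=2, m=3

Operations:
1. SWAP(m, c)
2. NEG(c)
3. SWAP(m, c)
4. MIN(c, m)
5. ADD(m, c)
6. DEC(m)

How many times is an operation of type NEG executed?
1

Counting NEG operations:
Step 2: NEG(c) ← NEG
Total: 1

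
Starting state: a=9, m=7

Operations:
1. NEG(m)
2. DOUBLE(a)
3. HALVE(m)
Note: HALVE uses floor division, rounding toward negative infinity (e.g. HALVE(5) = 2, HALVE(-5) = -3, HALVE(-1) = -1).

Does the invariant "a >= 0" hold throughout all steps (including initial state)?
Yes

The invariant holds at every step.

State at each step:
Initial: a=9, m=7
After step 1: a=9, m=-7
After step 2: a=18, m=-7
After step 3: a=18, m=-4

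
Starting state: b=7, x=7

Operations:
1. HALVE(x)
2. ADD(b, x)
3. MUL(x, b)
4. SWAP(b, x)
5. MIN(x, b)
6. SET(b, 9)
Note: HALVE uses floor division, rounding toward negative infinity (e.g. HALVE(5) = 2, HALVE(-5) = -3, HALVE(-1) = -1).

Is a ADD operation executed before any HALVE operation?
No

First ADD: step 2
First HALVE: step 1
Since 2 > 1, HALVE comes first.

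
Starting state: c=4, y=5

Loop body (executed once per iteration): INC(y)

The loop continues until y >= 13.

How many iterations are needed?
8

Tracing iterations:
Initial: c=4, y=5
After iteration 1: c=4, y=6
After iteration 2: c=4, y=7
After iteration 3: c=4, y=8
After iteration 4: c=4, y=9
After iteration 5: c=4, y=10
After iteration 6: c=4, y=11
After iteration 7: c=4, y=12
After iteration 8: c=4, y=13
y >= 13 now holds, so the loop exits after 8 iterations.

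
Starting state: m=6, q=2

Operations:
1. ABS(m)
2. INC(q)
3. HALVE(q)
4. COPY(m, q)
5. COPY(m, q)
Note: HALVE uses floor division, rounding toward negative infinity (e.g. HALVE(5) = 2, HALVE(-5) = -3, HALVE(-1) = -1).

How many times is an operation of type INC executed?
1

Counting INC operations:
Step 2: INC(q) ← INC
Total: 1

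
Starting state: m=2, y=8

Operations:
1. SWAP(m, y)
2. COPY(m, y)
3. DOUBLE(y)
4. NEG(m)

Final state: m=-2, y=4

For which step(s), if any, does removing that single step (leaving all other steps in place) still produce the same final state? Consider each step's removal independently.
None - removing any single step changes the final result

Testing removal of each single step:
Without step 1: final = m=-8, y=16 (different)
Without step 2: final = m=-8, y=4 (different)
Without step 3: final = m=-2, y=2 (different)
Without step 4: final = m=2, y=4 (different)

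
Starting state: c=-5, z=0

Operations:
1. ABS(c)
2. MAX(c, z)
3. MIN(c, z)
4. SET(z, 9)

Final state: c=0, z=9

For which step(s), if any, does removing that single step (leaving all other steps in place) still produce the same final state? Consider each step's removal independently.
Step(s) 1, 2

Testing removal of each single step:
Without step 1: final = c=0, z=9 (same)
Without step 2: final = c=0, z=9 (same)
Without step 3: final = c=5, z=9 (different)
Without step 4: final = c=0, z=0 (different)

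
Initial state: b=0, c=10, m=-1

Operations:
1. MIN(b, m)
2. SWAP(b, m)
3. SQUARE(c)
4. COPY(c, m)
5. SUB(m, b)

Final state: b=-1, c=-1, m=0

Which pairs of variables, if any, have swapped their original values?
(b, m)

Comparing initial and final values:
b: 0 → -1
m: -1 → 0
c: 10 → -1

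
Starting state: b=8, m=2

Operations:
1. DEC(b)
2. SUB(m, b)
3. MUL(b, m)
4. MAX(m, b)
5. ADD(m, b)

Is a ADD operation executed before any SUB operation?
No

First ADD: step 5
First SUB: step 2
Since 5 > 2, SUB comes first.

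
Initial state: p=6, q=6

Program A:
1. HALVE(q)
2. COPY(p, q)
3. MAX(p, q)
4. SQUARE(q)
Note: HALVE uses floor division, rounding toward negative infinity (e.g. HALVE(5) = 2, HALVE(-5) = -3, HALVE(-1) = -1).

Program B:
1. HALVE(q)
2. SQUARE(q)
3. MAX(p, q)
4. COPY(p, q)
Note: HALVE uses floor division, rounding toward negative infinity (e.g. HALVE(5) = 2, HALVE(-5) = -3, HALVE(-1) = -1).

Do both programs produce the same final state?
No

Program A final state: p=3, q=9
Program B final state: p=9, q=9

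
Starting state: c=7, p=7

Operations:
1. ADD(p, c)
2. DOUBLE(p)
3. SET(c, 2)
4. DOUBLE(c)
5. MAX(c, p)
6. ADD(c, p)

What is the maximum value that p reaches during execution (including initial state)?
28

Values of p at each step:
Initial: p = 7
After step 1: p = 14
After step 2: p = 28 ← maximum
After step 3: p = 28
After step 4: p = 28
After step 5: p = 28
After step 6: p = 28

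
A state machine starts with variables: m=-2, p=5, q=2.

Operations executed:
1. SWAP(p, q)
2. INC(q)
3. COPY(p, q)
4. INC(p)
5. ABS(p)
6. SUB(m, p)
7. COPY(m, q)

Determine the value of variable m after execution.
m = 6

Tracing execution:
Step 1: SWAP(p, q) → m = -2
Step 2: INC(q) → m = -2
Step 3: COPY(p, q) → m = -2
Step 4: INC(p) → m = -2
Step 5: ABS(p) → m = -2
Step 6: SUB(m, p) → m = -9
Step 7: COPY(m, q) → m = 6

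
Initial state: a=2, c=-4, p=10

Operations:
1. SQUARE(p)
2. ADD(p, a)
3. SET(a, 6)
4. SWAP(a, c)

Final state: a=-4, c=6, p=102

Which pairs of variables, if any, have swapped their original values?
None

Comparing initial and final values:
c: -4 → 6
a: 2 → -4
p: 10 → 102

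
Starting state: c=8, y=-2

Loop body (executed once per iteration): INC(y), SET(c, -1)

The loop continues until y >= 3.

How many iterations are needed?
5

Tracing iterations:
Initial: c=8, y=-2
After iteration 1: c=-1, y=-1
After iteration 2: c=-1, y=0
After iteration 3: c=-1, y=1
After iteration 4: c=-1, y=2
After iteration 5: c=-1, y=3
y >= 3 now holds, so the loop exits after 5 iterations.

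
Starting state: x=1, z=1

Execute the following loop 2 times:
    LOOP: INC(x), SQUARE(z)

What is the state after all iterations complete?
x=3, z=1

Iteration trace:
Start: x=1, z=1
After iteration 1: x=2, z=1
After iteration 2: x=3, z=1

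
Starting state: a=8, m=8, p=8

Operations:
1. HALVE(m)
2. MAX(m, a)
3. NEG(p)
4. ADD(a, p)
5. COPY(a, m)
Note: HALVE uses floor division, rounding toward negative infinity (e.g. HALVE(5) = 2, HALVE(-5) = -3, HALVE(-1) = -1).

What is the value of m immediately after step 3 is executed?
m = 8

Tracing m through execution:
Initial: m = 8
After step 1 (HALVE(m)): m = 4
After step 2 (MAX(m, a)): m = 8
After step 3 (NEG(p)): m = 8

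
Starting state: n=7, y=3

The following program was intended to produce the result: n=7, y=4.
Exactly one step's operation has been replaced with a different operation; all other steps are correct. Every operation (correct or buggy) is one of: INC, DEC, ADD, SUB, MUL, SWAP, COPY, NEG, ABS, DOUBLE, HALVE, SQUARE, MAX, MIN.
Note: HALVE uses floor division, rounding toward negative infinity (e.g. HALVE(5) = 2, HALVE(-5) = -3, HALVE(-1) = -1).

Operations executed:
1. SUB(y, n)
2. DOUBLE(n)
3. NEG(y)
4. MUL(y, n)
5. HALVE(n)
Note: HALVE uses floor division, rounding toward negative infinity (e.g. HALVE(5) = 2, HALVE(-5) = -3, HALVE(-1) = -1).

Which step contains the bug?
Step 4

Trace with buggy code:
Initial: n=7, y=3
After step 1: n=7, y=-4
After step 2: n=14, y=-4
After step 3: n=14, y=4
After step 4: n=14, y=56
After step 5: n=7, y=56
Actual final n=7, y=56 ≠ expected n=7, y=4.
Step 4 is the only position where a single-operation replacement can produce the expected result.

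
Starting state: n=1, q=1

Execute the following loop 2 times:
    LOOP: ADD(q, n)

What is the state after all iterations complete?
n=1, q=3

Iteration trace:
Start: n=1, q=1
After iteration 1: n=1, q=2
After iteration 2: n=1, q=3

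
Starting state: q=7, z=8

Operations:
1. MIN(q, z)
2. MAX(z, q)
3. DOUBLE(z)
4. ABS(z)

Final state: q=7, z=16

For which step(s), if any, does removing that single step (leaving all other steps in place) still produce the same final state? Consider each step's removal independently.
Step(s) 1, 2, 4

Testing removal of each single step:
Without step 1: final = q=7, z=16 (same)
Without step 2: final = q=7, z=16 (same)
Without step 3: final = q=7, z=8 (different)
Without step 4: final = q=7, z=16 (same)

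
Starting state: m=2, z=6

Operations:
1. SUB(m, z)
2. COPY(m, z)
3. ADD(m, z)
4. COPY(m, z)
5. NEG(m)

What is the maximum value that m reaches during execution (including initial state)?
12

Values of m at each step:
Initial: m = 2
After step 1: m = -4
After step 2: m = 6
After step 3: m = 12 ← maximum
After step 4: m = 6
After step 5: m = -6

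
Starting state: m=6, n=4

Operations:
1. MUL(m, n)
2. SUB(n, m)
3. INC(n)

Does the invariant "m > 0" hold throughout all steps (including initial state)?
Yes

The invariant holds at every step.

State at each step:
Initial: m=6, n=4
After step 1: m=24, n=4
After step 2: m=24, n=-20
After step 3: m=24, n=-19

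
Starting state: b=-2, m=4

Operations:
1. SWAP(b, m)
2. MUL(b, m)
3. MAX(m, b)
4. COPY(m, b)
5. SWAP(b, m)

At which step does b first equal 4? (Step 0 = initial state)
Step 1

Tracing b:
Initial: b = -2
After step 1: b = 4 ← first occurrence
After step 2: b = -8
After step 3: b = -8
After step 4: b = -8
After step 5: b = -8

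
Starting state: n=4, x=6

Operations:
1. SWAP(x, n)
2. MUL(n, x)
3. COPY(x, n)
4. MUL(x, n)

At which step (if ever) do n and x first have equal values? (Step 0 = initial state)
Step 3

n and x first become equal after step 3.

Comparing values at each step:
Initial: n=4, x=6
After step 1: n=6, x=4
After step 2: n=24, x=4
After step 3: n=24, x=24 ← equal!
After step 4: n=24, x=576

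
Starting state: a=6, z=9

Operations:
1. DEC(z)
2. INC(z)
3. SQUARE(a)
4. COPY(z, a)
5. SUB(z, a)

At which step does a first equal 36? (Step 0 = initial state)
Step 3

Tracing a:
Initial: a = 6
After step 1: a = 6
After step 2: a = 6
After step 3: a = 36 ← first occurrence
After step 4: a = 36
After step 5: a = 36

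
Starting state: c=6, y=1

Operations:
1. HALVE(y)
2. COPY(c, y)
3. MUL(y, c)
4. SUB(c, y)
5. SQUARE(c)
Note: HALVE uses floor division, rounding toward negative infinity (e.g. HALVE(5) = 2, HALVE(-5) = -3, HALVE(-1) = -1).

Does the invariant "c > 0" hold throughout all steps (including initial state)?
No, violated after step 2

The invariant is violated after step 2.

State at each step:
Initial: c=6, y=1
After step 1: c=6, y=0
After step 2: c=0, y=0
After step 3: c=0, y=0
After step 4: c=0, y=0
After step 5: c=0, y=0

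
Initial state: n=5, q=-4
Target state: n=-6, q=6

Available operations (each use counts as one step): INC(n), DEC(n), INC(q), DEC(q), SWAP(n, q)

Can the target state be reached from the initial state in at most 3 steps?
No

The target state cannot be reached within 3 steps.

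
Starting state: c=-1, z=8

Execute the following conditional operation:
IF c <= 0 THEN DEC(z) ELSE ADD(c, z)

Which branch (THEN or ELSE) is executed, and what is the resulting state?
Branch: THEN, Final state: c=-1, z=7

Evaluating condition: c <= 0
c = -1
Condition is True, so THEN branch executes
After DEC(z): c=-1, z=7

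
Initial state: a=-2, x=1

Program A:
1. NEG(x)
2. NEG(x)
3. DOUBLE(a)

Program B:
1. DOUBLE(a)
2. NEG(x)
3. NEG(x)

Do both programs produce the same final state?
Yes

Program A final state: a=-4, x=1
Program B final state: a=-4, x=1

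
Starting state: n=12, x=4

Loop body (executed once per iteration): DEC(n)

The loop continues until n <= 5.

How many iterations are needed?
7

Tracing iterations:
Initial: n=12, x=4
After iteration 1: n=11, x=4
After iteration 2: n=10, x=4
After iteration 3: n=9, x=4
After iteration 4: n=8, x=4
After iteration 5: n=7, x=4
After iteration 6: n=6, x=4
After iteration 7: n=5, x=4
n <= 5 now holds, so the loop exits after 7 iterations.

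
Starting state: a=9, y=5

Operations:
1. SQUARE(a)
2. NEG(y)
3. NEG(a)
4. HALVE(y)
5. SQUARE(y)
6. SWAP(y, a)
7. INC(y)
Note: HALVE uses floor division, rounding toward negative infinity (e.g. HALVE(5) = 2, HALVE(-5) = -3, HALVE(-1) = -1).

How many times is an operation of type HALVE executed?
1

Counting HALVE operations:
Step 4: HALVE(y) ← HALVE
Total: 1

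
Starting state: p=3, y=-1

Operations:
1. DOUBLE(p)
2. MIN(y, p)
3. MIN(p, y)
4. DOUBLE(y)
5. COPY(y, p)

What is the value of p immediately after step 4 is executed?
p = -1

Tracing p through execution:
Initial: p = 3
After step 1 (DOUBLE(p)): p = 6
After step 2 (MIN(y, p)): p = 6
After step 3 (MIN(p, y)): p = -1
After step 4 (DOUBLE(y)): p = -1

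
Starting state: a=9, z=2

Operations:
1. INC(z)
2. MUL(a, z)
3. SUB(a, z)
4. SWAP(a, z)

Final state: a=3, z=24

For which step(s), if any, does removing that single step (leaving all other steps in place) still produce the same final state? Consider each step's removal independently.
None - removing any single step changes the final result

Testing removal of each single step:
Without step 1: final = a=2, z=16 (different)
Without step 2: final = a=3, z=6 (different)
Without step 3: final = a=3, z=27 (different)
Without step 4: final = a=24, z=3 (different)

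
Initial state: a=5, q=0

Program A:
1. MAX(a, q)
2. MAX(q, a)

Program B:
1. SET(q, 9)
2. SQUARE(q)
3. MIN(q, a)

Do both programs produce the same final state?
Yes

Program A final state: a=5, q=5
Program B final state: a=5, q=5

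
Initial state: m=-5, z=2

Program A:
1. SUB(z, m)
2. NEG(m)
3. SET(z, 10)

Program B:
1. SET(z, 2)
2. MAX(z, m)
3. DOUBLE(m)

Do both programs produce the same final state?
No

Program A final state: m=5, z=10
Program B final state: m=-10, z=2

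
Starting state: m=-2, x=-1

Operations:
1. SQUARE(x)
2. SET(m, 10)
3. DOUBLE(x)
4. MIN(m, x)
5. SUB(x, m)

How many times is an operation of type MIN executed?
1

Counting MIN operations:
Step 4: MIN(m, x) ← MIN
Total: 1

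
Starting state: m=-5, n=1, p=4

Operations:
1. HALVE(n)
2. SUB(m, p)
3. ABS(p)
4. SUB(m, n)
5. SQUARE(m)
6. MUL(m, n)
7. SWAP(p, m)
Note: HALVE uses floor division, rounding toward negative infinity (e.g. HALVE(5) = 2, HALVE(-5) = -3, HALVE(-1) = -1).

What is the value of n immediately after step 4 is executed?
n = 0

Tracing n through execution:
Initial: n = 1
After step 1 (HALVE(n)): n = 0
After step 2 (SUB(m, p)): n = 0
After step 3 (ABS(p)): n = 0
After step 4 (SUB(m, n)): n = 0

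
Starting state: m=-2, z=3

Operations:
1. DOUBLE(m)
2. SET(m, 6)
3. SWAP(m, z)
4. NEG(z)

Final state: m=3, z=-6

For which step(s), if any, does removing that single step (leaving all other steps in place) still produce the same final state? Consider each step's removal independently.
Step(s) 1

Testing removal of each single step:
Without step 1: final = m=3, z=-6 (same)
Without step 2: final = m=3, z=4 (different)
Without step 3: final = m=6, z=-3 (different)
Without step 4: final = m=3, z=6 (different)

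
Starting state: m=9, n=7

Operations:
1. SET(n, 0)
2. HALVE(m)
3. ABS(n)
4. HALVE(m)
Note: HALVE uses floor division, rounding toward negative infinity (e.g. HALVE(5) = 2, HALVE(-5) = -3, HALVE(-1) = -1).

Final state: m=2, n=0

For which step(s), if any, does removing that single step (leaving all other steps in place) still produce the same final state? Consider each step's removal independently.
Step(s) 3

Testing removal of each single step:
Without step 1: final = m=2, n=7 (different)
Without step 2: final = m=4, n=0 (different)
Without step 3: final = m=2, n=0 (same)
Without step 4: final = m=4, n=0 (different)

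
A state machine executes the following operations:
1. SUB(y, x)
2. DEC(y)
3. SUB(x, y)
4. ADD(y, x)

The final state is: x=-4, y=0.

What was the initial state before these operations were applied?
x=0, y=5

Working backwards:
Final state: x=-4, y=0
Before step 4 (ADD(y, x)): x=-4, y=4
Before step 3 (SUB(x, y)): x=0, y=4
Before step 2 (DEC(y)): x=0, y=5
Before step 1 (SUB(y, x)): x=0, y=5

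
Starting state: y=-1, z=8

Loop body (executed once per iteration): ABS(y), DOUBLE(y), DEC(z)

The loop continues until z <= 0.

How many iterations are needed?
8

Tracing iterations:
Initial: y=-1, z=8
After iteration 1: y=2, z=7
After iteration 2: y=4, z=6
After iteration 3: y=8, z=5
After iteration 4: y=16, z=4
After iteration 5: y=32, z=3
After iteration 6: y=64, z=2
After iteration 7: y=128, z=1
After iteration 8: y=256, z=0
z <= 0 now holds, so the loop exits after 8 iterations.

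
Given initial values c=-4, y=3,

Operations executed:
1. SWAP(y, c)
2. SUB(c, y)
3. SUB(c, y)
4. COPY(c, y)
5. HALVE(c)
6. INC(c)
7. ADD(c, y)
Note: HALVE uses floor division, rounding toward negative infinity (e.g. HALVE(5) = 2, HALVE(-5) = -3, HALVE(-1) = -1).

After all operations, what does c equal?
c = -5

Tracing execution:
Step 1: SWAP(y, c) → c = 3
Step 2: SUB(c, y) → c = 7
Step 3: SUB(c, y) → c = 11
Step 4: COPY(c, y) → c = -4
Step 5: HALVE(c) → c = -2
Step 6: INC(c) → c = -1
Step 7: ADD(c, y) → c = -5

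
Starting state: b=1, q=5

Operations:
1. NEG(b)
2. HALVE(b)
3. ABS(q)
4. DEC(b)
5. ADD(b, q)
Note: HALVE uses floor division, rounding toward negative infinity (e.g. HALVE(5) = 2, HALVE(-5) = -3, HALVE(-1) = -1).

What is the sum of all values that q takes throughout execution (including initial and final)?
30

Values of q at each step:
Initial: q = 5
After step 1: q = 5
After step 2: q = 5
After step 3: q = 5
After step 4: q = 5
After step 5: q = 5
Sum = 5 + 5 + 5 + 5 + 5 + 5 = 30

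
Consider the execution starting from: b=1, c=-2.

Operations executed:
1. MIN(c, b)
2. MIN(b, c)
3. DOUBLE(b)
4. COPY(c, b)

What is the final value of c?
c = -4

Tracing execution:
Step 1: MIN(c, b) → c = -2
Step 2: MIN(b, c) → c = -2
Step 3: DOUBLE(b) → c = -2
Step 4: COPY(c, b) → c = -4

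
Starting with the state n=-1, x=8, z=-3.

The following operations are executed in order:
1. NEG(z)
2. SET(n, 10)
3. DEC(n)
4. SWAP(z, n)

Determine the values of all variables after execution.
{n: 3, x: 8, z: 9}

Step-by-step execution:
Initial: n=-1, x=8, z=-3
After step 1 (NEG(z)): n=-1, x=8, z=3
After step 2 (SET(n, 10)): n=10, x=8, z=3
After step 3 (DEC(n)): n=9, x=8, z=3
After step 4 (SWAP(z, n)): n=3, x=8, z=9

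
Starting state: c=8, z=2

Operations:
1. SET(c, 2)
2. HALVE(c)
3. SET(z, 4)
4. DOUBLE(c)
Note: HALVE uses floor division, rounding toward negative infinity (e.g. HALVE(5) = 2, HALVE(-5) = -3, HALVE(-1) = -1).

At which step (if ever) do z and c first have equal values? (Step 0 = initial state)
Step 1

z and c first become equal after step 1.

Comparing values at each step:
Initial: z=2, c=8
After step 1: z=2, c=2 ← equal!
After step 2: z=2, c=1
After step 3: z=4, c=1
After step 4: z=4, c=2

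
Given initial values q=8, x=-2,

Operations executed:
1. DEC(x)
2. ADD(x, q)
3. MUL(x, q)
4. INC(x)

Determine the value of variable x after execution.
x = 41

Tracing execution:
Step 1: DEC(x) → x = -3
Step 2: ADD(x, q) → x = 5
Step 3: MUL(x, q) → x = 40
Step 4: INC(x) → x = 41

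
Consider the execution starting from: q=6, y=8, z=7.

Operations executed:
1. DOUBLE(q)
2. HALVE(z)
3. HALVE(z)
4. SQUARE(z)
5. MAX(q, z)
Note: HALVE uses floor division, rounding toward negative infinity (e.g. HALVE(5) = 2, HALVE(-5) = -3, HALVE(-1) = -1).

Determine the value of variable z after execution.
z = 1

Tracing execution:
Step 1: DOUBLE(q) → z = 7
Step 2: HALVE(z) → z = 3
Step 3: HALVE(z) → z = 1
Step 4: SQUARE(z) → z = 1
Step 5: MAX(q, z) → z = 1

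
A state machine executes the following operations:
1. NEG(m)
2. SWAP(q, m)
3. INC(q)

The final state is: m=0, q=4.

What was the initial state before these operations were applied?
m=-3, q=0

Working backwards:
Final state: m=0, q=4
Before step 3 (INC(q)): m=0, q=3
Before step 2 (SWAP(q, m)): m=3, q=0
Before step 1 (NEG(m)): m=-3, q=0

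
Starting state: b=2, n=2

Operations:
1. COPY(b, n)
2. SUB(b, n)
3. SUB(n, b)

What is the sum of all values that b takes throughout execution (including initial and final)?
4

Values of b at each step:
Initial: b = 2
After step 1: b = 2
After step 2: b = 0
After step 3: b = 0
Sum = 2 + 2 + 0 + 0 = 4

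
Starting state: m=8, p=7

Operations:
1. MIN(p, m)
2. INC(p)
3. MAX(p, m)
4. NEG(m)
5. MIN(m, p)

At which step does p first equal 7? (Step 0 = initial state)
Step 0

Tracing p:
Initial: p = 7 ← first occurrence
After step 1: p = 7
After step 2: p = 8
After step 3: p = 8
After step 4: p = 8
After step 5: p = 8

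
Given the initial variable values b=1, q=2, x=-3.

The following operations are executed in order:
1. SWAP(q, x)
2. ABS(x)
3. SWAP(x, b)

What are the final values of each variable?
{b: 2, q: -3, x: 1}

Step-by-step execution:
Initial: b=1, q=2, x=-3
After step 1 (SWAP(q, x)): b=1, q=-3, x=2
After step 2 (ABS(x)): b=1, q=-3, x=2
After step 3 (SWAP(x, b)): b=2, q=-3, x=1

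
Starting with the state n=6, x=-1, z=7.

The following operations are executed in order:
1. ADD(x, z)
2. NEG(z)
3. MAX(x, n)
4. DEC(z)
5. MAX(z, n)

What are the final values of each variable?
{n: 6, x: 6, z: 6}

Step-by-step execution:
Initial: n=6, x=-1, z=7
After step 1 (ADD(x, z)): n=6, x=6, z=7
After step 2 (NEG(z)): n=6, x=6, z=-7
After step 3 (MAX(x, n)): n=6, x=6, z=-7
After step 4 (DEC(z)): n=6, x=6, z=-8
After step 5 (MAX(z, n)): n=6, x=6, z=6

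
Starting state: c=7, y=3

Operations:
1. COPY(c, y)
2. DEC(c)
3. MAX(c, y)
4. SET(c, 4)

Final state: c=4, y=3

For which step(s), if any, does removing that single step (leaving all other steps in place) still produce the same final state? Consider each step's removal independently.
Step(s) 1, 2, 3

Testing removal of each single step:
Without step 1: final = c=4, y=3 (same)
Without step 2: final = c=4, y=3 (same)
Without step 3: final = c=4, y=3 (same)
Without step 4: final = c=3, y=3 (different)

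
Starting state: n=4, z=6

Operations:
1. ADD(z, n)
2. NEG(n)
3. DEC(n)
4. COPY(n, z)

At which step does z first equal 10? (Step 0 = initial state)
Step 1

Tracing z:
Initial: z = 6
After step 1: z = 10 ← first occurrence
After step 2: z = 10
After step 3: z = 10
After step 4: z = 10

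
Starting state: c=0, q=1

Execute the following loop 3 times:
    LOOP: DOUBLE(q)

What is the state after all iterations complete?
c=0, q=8

Iteration trace:
Start: c=0, q=1
After iteration 1: c=0, q=2
After iteration 2: c=0, q=4
After iteration 3: c=0, q=8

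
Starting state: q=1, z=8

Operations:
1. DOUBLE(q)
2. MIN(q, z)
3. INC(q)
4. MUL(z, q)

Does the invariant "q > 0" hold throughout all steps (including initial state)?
Yes

The invariant holds at every step.

State at each step:
Initial: q=1, z=8
After step 1: q=2, z=8
After step 2: q=2, z=8
After step 3: q=3, z=8
After step 4: q=3, z=24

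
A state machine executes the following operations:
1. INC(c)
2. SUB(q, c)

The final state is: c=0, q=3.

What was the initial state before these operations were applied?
c=-1, q=3

Working backwards:
Final state: c=0, q=3
Before step 2 (SUB(q, c)): c=0, q=3
Before step 1 (INC(c)): c=-1, q=3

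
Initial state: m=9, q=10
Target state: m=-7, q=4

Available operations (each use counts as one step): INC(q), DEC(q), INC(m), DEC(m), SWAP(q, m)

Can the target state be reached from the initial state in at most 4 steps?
No

The target state cannot be reached within 4 steps.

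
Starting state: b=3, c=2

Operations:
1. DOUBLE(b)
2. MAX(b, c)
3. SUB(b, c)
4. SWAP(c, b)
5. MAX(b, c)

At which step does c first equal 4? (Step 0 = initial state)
Step 4

Tracing c:
Initial: c = 2
After step 1: c = 2
After step 2: c = 2
After step 3: c = 2
After step 4: c = 4 ← first occurrence
After step 5: c = 4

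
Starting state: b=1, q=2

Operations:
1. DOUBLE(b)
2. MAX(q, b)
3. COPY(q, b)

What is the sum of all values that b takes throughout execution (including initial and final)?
7

Values of b at each step:
Initial: b = 1
After step 1: b = 2
After step 2: b = 2
After step 3: b = 2
Sum = 1 + 2 + 2 + 2 = 7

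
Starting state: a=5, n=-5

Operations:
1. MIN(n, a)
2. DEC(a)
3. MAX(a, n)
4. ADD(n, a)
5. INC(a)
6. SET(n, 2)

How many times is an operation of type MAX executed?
1

Counting MAX operations:
Step 3: MAX(a, n) ← MAX
Total: 1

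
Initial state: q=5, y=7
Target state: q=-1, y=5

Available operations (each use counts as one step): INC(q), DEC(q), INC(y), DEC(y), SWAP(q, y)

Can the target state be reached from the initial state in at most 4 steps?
No

The target state cannot be reached within 4 steps.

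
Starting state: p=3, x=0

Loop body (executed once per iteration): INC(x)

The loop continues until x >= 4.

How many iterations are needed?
4

Tracing iterations:
Initial: p=3, x=0
After iteration 1: p=3, x=1
After iteration 2: p=3, x=2
After iteration 3: p=3, x=3
After iteration 4: p=3, x=4
x >= 4 now holds, so the loop exits after 4 iterations.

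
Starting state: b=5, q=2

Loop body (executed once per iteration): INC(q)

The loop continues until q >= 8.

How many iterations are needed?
6

Tracing iterations:
Initial: b=5, q=2
After iteration 1: b=5, q=3
After iteration 2: b=5, q=4
After iteration 3: b=5, q=5
After iteration 4: b=5, q=6
After iteration 5: b=5, q=7
After iteration 6: b=5, q=8
q >= 8 now holds, so the loop exits after 6 iterations.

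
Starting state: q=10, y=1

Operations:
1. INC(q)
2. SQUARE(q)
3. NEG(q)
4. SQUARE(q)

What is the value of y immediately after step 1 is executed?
y = 1

Tracing y through execution:
Initial: y = 1
After step 1 (INC(q)): y = 1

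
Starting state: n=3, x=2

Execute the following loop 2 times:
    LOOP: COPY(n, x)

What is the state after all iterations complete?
n=2, x=2

Iteration trace:
Start: n=3, x=2
After iteration 1: n=2, x=2
After iteration 2: n=2, x=2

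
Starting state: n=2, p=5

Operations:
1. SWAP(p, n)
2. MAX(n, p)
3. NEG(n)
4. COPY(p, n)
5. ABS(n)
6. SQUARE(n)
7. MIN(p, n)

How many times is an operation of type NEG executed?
1

Counting NEG operations:
Step 3: NEG(n) ← NEG
Total: 1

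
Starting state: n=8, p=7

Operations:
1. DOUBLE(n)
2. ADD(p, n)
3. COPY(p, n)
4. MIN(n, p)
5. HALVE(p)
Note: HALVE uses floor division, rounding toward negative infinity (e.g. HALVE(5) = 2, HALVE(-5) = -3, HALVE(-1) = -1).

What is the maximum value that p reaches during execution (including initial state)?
23

Values of p at each step:
Initial: p = 7
After step 1: p = 7
After step 2: p = 23 ← maximum
After step 3: p = 16
After step 4: p = 16
After step 5: p = 8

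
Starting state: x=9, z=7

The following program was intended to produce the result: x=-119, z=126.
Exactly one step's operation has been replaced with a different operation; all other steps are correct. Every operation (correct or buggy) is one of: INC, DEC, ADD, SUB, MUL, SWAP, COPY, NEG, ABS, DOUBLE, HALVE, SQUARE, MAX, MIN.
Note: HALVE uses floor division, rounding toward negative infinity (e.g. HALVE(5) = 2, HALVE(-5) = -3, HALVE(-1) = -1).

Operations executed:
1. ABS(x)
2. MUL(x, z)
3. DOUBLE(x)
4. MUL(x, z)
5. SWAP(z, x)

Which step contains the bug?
Step 4

Trace with buggy code:
Initial: x=9, z=7
After step 1: x=9, z=7
After step 2: x=63, z=7
After step 3: x=126, z=7
After step 4: x=882, z=7
After step 5: x=7, z=882
Actual final x=7, z=882 ≠ expected x=-119, z=126.
Step 4 is the only position where a single-operation replacement can produce the expected result.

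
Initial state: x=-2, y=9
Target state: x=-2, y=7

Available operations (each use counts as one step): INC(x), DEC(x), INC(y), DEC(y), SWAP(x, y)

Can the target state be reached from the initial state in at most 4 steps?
Yes

Path (2 steps): DEC(y) → DEC(y)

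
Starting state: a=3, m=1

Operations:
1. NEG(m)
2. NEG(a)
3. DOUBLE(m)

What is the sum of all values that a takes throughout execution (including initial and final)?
0

Values of a at each step:
Initial: a = 3
After step 1: a = 3
After step 2: a = -3
After step 3: a = -3
Sum = 3 + 3 + -3 + -3 = 0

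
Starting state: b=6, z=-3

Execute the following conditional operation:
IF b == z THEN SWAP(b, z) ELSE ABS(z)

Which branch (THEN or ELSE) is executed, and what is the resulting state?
Branch: ELSE, Final state: b=6, z=3

Evaluating condition: b == z
b = 6, z = -3
Condition is False, so ELSE branch executes
After ABS(z): b=6, z=3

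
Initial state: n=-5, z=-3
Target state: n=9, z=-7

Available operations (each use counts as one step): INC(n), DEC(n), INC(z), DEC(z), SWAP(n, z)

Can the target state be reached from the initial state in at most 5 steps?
No

The target state cannot be reached within 5 steps.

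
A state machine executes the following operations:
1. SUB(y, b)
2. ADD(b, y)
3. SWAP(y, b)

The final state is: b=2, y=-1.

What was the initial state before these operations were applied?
b=-3, y=-1

Working backwards:
Final state: b=2, y=-1
Before step 3 (SWAP(y, b)): b=-1, y=2
Before step 2 (ADD(b, y)): b=-3, y=2
Before step 1 (SUB(y, b)): b=-3, y=-1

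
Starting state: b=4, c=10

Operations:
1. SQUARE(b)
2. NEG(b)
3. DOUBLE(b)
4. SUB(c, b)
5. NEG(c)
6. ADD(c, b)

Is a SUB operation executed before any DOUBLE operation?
No

First SUB: step 4
First DOUBLE: step 3
Since 4 > 3, DOUBLE comes first.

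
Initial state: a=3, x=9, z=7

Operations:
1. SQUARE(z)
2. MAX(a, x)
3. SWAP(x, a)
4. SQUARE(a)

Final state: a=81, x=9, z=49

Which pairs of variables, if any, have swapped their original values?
None

Comparing initial and final values:
z: 7 → 49
a: 3 → 81
x: 9 → 9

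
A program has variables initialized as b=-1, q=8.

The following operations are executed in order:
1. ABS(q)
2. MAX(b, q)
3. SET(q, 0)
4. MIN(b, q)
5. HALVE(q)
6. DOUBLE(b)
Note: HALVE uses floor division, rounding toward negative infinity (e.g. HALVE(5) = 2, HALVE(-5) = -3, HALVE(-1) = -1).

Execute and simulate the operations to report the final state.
{b: 0, q: 0}

Step-by-step execution:
Initial: b=-1, q=8
After step 1 (ABS(q)): b=-1, q=8
After step 2 (MAX(b, q)): b=8, q=8
After step 3 (SET(q, 0)): b=8, q=0
After step 4 (MIN(b, q)): b=0, q=0
After step 5 (HALVE(q)): b=0, q=0
After step 6 (DOUBLE(b)): b=0, q=0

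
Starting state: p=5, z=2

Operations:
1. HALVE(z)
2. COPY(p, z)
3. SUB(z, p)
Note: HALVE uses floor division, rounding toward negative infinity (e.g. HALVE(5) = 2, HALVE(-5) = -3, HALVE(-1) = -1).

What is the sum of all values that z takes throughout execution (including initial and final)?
4

Values of z at each step:
Initial: z = 2
After step 1: z = 1
After step 2: z = 1
After step 3: z = 0
Sum = 2 + 1 + 1 + 0 = 4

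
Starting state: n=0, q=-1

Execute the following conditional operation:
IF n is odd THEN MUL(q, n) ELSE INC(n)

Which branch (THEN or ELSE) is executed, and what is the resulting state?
Branch: ELSE, Final state: n=1, q=-1

Evaluating condition: n is odd
Condition is False, so ELSE branch executes
After INC(n): n=1, q=-1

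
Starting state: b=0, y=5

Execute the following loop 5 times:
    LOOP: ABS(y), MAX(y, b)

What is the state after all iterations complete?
b=0, y=5

Iteration trace:
Start: b=0, y=5
After iteration 1: b=0, y=5
After iteration 2: b=0, y=5
After iteration 3: b=0, y=5
After iteration 4: b=0, y=5
After iteration 5: b=0, y=5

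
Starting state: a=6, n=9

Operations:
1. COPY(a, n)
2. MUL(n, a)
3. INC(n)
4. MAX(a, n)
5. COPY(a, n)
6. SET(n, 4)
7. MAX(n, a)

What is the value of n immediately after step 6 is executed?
n = 4

Tracing n through execution:
Initial: n = 9
After step 1 (COPY(a, n)): n = 9
After step 2 (MUL(n, a)): n = 81
After step 3 (INC(n)): n = 82
After step 4 (MAX(a, n)): n = 82
After step 5 (COPY(a, n)): n = 82
After step 6 (SET(n, 4)): n = 4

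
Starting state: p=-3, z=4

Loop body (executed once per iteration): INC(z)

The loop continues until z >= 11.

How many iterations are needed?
7

Tracing iterations:
Initial: p=-3, z=4
After iteration 1: p=-3, z=5
After iteration 2: p=-3, z=6
After iteration 3: p=-3, z=7
After iteration 4: p=-3, z=8
After iteration 5: p=-3, z=9
After iteration 6: p=-3, z=10
After iteration 7: p=-3, z=11
z >= 11 now holds, so the loop exits after 7 iterations.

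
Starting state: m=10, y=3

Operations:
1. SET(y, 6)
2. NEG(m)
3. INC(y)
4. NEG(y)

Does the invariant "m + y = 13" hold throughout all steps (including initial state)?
No, violated after step 1

The invariant is violated after step 1.

State at each step:
Initial: m=10, y=3
After step 1: m=10, y=6
After step 2: m=-10, y=6
After step 3: m=-10, y=7
After step 4: m=-10, y=-7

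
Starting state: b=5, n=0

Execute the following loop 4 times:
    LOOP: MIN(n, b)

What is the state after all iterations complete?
b=5, n=0

Iteration trace:
Start: b=5, n=0
After iteration 1: b=5, n=0
After iteration 2: b=5, n=0
After iteration 3: b=5, n=0
After iteration 4: b=5, n=0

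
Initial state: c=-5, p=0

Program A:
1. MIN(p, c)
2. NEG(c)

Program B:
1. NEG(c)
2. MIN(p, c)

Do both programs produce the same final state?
No

Program A final state: c=5, p=-5
Program B final state: c=5, p=0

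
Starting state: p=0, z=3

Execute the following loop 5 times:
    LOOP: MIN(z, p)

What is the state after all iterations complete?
p=0, z=0

Iteration trace:
Start: p=0, z=3
After iteration 1: p=0, z=0
After iteration 2: p=0, z=0
After iteration 3: p=0, z=0
After iteration 4: p=0, z=0
After iteration 5: p=0, z=0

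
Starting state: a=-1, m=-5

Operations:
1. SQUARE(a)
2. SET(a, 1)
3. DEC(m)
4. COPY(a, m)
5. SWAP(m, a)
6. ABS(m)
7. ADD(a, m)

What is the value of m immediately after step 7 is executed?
m = 6

Tracing m through execution:
Initial: m = -5
After step 1 (SQUARE(a)): m = -5
After step 2 (SET(a, 1)): m = -5
After step 3 (DEC(m)): m = -6
After step 4 (COPY(a, m)): m = -6
After step 5 (SWAP(m, a)): m = -6
After step 6 (ABS(m)): m = 6
After step 7 (ADD(a, m)): m = 6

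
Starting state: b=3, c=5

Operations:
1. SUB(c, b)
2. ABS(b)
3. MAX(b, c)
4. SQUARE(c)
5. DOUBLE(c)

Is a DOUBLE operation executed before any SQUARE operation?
No

First DOUBLE: step 5
First SQUARE: step 4
Since 5 > 4, SQUARE comes first.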